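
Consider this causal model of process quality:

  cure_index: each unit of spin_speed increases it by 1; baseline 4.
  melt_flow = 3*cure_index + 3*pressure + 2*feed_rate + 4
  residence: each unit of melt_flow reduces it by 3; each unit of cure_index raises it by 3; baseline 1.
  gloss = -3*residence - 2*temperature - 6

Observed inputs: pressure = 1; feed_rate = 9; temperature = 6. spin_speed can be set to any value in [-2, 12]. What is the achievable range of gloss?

Substituting into the melt_flow equation gives melt_flow = 3*spin_speed + 37.
Substituting into the residence equation gives residence = -6*spin_speed - 98.
Substituting into the gloss equation gives gloss = 18*spin_speed + 276.
Linear in spin_speed, so extremes are at the endpoints: spin_speed = -2 gives gloss = 240; spin_speed = 12 gives gloss = 492.

240 to 492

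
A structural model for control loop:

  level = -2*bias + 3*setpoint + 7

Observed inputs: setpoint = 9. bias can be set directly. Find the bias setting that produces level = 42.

Substituting into the level equation gives level = -2*bias + 34.
Solve -2*bias + 34 = 42: bias = (42 - 34) / -2 = -4.

bias = -4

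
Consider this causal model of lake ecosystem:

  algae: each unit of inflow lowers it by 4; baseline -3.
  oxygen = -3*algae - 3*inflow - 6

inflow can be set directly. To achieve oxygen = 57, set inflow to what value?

inflow = 6

Substituting into the oxygen equation gives oxygen = 9*inflow + 3.
Solve 9*inflow + 3 = 57: inflow = (57 - 3) / 9 = 6.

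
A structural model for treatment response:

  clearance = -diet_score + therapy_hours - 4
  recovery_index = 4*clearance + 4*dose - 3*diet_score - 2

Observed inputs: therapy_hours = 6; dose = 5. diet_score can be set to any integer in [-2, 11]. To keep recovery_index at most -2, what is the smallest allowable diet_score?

Substituting into the clearance equation gives clearance = -diet_score + 2.
Substituting into the recovery_index equation gives recovery_index = -7*diet_score + 26.
Require -7*diet_score + 26 ≤ -2, so diet_score ≥ 4.
The smallest integer in [-2, 11] satisfying this is 4.

diet_score = 4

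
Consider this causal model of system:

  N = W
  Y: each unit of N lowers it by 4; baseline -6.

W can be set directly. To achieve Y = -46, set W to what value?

Substituting into the Y equation gives Y = -4*W - 6.
Solve -4*W - 6 = -46: W = (-46 + 6) / -4 = 10.

W = 10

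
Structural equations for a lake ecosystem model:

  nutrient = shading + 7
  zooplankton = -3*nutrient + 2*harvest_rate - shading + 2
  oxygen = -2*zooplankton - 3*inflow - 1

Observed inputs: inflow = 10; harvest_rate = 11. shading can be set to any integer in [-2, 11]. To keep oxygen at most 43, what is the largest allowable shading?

shading = 10

Substituting into the zooplankton equation gives zooplankton = -4*shading + 3.
This gives oxygen = 8*shading - 37.
Require 8*shading - 37 ≤ 43, so shading ≤ 10.
The largest integer in [-2, 11] satisfying this is 10.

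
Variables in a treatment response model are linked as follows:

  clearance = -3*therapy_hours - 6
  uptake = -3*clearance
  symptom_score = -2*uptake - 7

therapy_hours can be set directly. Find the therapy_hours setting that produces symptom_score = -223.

therapy_hours = 10

Substituting into the uptake equation gives uptake = 9*therapy_hours + 18.
Substituting into the symptom_score equation gives symptom_score = -18*therapy_hours - 43.
Solve -18*therapy_hours - 43 = -223: therapy_hours = (-223 + 43) / -18 = 10.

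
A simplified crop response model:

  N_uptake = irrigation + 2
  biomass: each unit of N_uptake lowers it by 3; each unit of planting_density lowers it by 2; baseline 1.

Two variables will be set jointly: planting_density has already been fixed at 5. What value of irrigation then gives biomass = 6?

irrigation = -7

With planting_density held at 5:
Substituting into the biomass equation gives biomass = -3*irrigation - 15.
Solve -3*irrigation - 15 = 6: irrigation = (6 + 15) / -3 = -7.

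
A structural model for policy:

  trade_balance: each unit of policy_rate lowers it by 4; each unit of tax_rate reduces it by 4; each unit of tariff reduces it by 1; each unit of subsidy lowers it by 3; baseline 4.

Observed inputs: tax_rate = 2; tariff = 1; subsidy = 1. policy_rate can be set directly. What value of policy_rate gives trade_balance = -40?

Substituting into the trade_balance equation gives trade_balance = -4*policy_rate - 8.
Solve -4*policy_rate - 8 = -40: policy_rate = (-40 + 8) / -4 = 8.

policy_rate = 8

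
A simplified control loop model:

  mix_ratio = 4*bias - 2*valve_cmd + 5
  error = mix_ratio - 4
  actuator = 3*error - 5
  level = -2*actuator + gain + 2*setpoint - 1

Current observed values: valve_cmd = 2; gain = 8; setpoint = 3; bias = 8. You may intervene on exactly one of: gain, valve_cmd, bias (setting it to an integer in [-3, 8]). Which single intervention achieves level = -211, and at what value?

set valve_cmd = -3

Intervening on gain: level = gain - 159. Reaching -211 requires gain = -52, outside [-3, 8].
Intervening on valve_cmd: with other inputs at their observed values, level = 12*valve_cmd - 175. Solving for -211 gives valve_cmd = -3, within [-3, 8].
Intervening on bias: level = -24*bias + 41. Reaching -211 requires bias = 21/2, not an integer.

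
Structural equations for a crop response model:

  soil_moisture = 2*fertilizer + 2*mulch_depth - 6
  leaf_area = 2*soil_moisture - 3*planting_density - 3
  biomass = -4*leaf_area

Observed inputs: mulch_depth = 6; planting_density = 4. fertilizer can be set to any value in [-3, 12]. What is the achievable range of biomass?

Substituting into the soil_moisture equation gives soil_moisture = 2*fertilizer + 6.
leaf_area becomes 4*fertilizer - 3.
Substituting into the biomass equation gives biomass = -16*fertilizer + 12.
Linear in fertilizer, so extremes are at the endpoints: fertilizer = -3 gives biomass = 60; fertilizer = 12 gives biomass = -180.

-180 to 60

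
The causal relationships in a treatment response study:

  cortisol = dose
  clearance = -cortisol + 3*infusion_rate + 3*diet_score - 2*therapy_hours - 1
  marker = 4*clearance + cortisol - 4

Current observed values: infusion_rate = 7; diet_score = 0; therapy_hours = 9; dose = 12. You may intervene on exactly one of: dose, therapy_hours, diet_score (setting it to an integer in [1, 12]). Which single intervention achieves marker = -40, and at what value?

Intervening on dose: marker = -3*dose + 4. Reaching -40 requires dose = 44/3, not an integer.
Intervening on therapy_hours: with other inputs at their observed values, marker = -8*therapy_hours + 40. Solving for -40 gives therapy_hours = 10, within [1, 12].
Intervening on diet_score: marker = 12*diet_score - 32. Reaching -40 requires diet_score = -2/3, not an integer.

set therapy_hours = 10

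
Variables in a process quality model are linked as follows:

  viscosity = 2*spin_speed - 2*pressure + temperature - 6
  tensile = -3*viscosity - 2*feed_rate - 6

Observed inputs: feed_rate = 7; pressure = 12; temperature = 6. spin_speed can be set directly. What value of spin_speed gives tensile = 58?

Substituting into the viscosity equation gives viscosity = 2*spin_speed - 24.
This gives tensile = -6*spin_speed + 52.
Solve -6*spin_speed + 52 = 58: spin_speed = (58 - 52) / -6 = -1.

spin_speed = -1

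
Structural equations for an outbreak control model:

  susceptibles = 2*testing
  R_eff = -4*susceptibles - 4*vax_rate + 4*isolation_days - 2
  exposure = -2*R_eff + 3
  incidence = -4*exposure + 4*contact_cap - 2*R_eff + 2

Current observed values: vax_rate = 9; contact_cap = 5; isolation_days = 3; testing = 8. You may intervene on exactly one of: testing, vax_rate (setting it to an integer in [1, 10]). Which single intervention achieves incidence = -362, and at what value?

set vax_rate = 2

Intervening on testing: incidence = -48*testing - 146. Reaching -362 requires testing = 9/2, not an integer.
Intervening on vax_rate: with other inputs at their observed values, incidence = -24*vax_rate - 314. Solving for -362 gives vax_rate = 2, within [1, 10].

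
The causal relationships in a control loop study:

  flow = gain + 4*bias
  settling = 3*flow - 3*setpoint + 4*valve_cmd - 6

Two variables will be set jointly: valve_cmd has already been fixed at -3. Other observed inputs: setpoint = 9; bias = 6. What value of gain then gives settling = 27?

gain = 0

With valve_cmd held at -3:
Substituting into the flow equation gives flow = gain + 24.
Substituting into the settling equation gives settling = 3*gain + 27.
Solve 3*gain + 27 = 27: gain = (27 - 27) / 3 = 0.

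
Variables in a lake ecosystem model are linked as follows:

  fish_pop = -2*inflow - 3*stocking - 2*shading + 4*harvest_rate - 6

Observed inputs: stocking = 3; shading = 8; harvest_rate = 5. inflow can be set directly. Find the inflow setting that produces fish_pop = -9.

inflow = -1

Substituting into the fish_pop equation gives fish_pop = -2*inflow - 11.
Solve -2*inflow - 11 = -9: inflow = (-9 + 11) / -2 = -1.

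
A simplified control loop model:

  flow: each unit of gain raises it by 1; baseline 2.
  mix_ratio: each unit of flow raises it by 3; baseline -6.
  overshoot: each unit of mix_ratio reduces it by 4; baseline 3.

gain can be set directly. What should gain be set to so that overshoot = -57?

gain = 5

Substituting into the mix_ratio equation gives mix_ratio = 3*gain.
Substituting into the overshoot equation gives overshoot = -12*gain + 3.
Solve -12*gain + 3 = -57: gain = (-57 - 3) / -12 = 5.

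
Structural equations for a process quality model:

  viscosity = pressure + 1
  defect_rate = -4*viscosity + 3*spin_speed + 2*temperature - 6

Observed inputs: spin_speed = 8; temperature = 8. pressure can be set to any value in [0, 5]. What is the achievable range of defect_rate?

Substituting into the defect_rate equation gives defect_rate = -4*pressure + 30.
Linear in pressure, so extremes are at the endpoints: pressure = 0 gives defect_rate = 30; pressure = 5 gives defect_rate = 10.

10 to 30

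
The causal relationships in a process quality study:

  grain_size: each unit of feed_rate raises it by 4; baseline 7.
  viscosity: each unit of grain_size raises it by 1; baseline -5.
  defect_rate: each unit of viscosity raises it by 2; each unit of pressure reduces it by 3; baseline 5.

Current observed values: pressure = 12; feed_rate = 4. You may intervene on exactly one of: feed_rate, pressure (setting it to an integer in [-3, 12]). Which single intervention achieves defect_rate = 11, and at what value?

Intervening on feed_rate: defect_rate = 8*feed_rate - 27. Reaching 11 requires feed_rate = 19/4, not an integer.
Intervening on pressure: with other inputs at their observed values, defect_rate = -3*pressure + 41. Solving for 11 gives pressure = 10, within [-3, 12].

set pressure = 10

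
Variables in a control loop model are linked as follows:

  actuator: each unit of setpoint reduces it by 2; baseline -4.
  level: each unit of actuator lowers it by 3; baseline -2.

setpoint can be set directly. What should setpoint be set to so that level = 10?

setpoint = 0

Substituting into the level equation gives level = 6*setpoint + 10.
Solve 6*setpoint + 10 = 10: setpoint = (10 - 10) / 6 = 0.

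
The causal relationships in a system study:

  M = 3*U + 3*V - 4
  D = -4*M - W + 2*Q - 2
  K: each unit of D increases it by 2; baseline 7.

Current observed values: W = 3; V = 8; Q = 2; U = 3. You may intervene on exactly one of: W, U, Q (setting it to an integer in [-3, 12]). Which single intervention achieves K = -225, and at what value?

set W = 2

Intervening on W: with other inputs at their observed values, K = -2*W - 221. Solving for -225 gives W = 2, within [-3, 12].
Intervening on U: K = -24*U - 155. Reaching -225 requires U = 35/12, not an integer.
Intervening on Q: K = 4*Q - 235. Reaching -225 requires Q = 5/2, not an integer.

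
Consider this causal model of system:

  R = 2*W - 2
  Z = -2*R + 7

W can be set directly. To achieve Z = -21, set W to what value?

W = 8

Substituting into the Z equation gives Z = -4*W + 11.
Solve -4*W + 11 = -21: W = (-21 - 11) / -4 = 8.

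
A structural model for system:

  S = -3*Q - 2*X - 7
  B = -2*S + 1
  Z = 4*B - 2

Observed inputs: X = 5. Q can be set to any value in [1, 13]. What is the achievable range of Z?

162 to 450

Substituting into the S equation gives S = -3*Q - 17.
Substituting into the B equation gives B = 6*Q + 35.
Z becomes 24*Q + 138.
Linear in Q, so extremes are at the endpoints: Q = 1 gives Z = 162; Q = 13 gives Z = 450.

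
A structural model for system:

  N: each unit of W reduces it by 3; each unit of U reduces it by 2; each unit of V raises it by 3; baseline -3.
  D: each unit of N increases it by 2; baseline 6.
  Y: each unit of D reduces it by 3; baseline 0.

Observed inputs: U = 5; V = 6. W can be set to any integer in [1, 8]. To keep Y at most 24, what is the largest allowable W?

W = 4

Substituting into the N equation gives N = -3*W + 5.
Substituting into the D equation gives D = -6*W + 16.
This gives Y = 18*W - 48.
Require 18*W - 48 ≤ 24, so W ≤ 4.
The largest integer in [1, 8] satisfying this is 4.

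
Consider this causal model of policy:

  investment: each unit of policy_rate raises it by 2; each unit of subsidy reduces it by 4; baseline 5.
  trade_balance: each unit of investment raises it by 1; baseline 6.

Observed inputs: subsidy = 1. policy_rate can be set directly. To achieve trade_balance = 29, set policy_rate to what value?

policy_rate = 11

Substituting into the investment equation gives investment = 2*policy_rate + 1.
Substituting into the trade_balance equation gives trade_balance = 2*policy_rate + 7.
Solve 2*policy_rate + 7 = 29: policy_rate = (29 - 7) / 2 = 11.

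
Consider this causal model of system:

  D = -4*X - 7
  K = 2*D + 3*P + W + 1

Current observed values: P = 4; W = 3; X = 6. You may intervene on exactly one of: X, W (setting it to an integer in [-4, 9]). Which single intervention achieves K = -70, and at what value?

Intervening on X: with other inputs at their observed values, K = -8*X + 2. Solving for -70 gives X = 9, within [-4, 9].
Intervening on W: K = W - 49. Reaching -70 requires W = -21, outside [-4, 9].

set X = 9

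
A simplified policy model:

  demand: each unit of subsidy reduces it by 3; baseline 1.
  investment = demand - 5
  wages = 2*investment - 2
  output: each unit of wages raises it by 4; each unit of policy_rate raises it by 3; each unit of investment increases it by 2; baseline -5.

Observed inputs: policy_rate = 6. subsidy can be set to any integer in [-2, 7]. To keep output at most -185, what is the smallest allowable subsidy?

subsidy = 5

Substituting into the investment equation gives investment = -3*subsidy - 4.
So wages = -6*subsidy - 10.
So output = -30*subsidy - 35.
Require -30*subsidy - 35 ≤ -185, so subsidy ≥ 5.
The smallest integer in [-2, 7] satisfying this is 5.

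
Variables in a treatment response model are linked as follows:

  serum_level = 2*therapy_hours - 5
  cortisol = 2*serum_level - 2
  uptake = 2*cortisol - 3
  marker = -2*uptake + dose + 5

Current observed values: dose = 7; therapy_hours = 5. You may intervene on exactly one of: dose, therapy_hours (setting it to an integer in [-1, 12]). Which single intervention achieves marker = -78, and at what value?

Intervening on dose: marker = dose - 21. Reaching -78 requires dose = -57, outside [-1, 12].
Intervening on therapy_hours: with other inputs at their observed values, marker = -16*therapy_hours + 66. Solving for -78 gives therapy_hours = 9, within [-1, 12].

set therapy_hours = 9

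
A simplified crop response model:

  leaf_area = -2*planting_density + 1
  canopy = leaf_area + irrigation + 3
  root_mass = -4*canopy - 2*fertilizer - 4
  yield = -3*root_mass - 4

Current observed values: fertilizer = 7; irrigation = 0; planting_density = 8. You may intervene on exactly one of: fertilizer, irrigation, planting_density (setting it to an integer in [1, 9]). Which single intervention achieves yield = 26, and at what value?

set planting_density = 3

Intervening on fertilizer: yield = 6*fertilizer - 136. Reaching 26 requires fertilizer = 27, outside [1, 9].
Intervening on irrigation: yield = 12*irrigation - 94. Reaching 26 requires irrigation = 10, outside [1, 9].
Intervening on planting_density: with other inputs at their observed values, yield = -24*planting_density + 98. Solving for 26 gives planting_density = 3, within [1, 9].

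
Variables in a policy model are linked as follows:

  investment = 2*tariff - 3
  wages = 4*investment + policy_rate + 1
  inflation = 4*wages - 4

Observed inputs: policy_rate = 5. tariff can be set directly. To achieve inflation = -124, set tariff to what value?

tariff = -3

Substituting into the wages equation gives wages = 8*tariff - 6.
Substituting into the inflation equation gives inflation = 32*tariff - 28.
Solve 32*tariff - 28 = -124: tariff = (-124 + 28) / 32 = -3.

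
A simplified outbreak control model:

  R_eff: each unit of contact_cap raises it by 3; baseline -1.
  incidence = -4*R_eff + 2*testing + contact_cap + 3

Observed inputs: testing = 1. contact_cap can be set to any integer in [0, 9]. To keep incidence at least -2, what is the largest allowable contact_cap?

contact_cap = 1

Substituting into the incidence equation gives incidence = -11*contact_cap + 9.
Require -11*contact_cap + 9 ≥ -2, so contact_cap ≤ 1.
The largest integer in [0, 9] satisfying this is 1.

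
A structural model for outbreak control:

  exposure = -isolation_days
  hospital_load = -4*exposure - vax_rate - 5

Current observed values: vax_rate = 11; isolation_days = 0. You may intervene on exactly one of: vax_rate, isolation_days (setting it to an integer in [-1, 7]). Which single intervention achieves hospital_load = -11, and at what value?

set vax_rate = 6

Intervening on vax_rate: with other inputs at their observed values, hospital_load = -vax_rate - 5. Solving for -11 gives vax_rate = 6, within [-1, 7].
Intervening on isolation_days: hospital_load = 4*isolation_days - 16. Reaching -11 requires isolation_days = 5/4, not an integer.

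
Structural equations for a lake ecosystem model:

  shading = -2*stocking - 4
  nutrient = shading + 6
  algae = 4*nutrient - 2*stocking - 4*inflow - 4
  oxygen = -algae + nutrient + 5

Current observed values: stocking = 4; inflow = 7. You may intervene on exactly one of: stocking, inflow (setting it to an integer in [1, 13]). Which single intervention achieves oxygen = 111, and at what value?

set stocking = 10

Intervening on stocking: with other inputs at their observed values, oxygen = 8*stocking + 31. Solving for 111 gives stocking = 10, within [1, 13].
Intervening on inflow: oxygen = 4*inflow + 35. Reaching 111 requires inflow = 19, outside [1, 13].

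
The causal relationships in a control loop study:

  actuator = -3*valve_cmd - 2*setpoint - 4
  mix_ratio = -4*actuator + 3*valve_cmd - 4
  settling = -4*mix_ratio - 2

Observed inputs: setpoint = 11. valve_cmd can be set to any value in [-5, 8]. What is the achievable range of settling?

Substituting into the actuator equation gives actuator = -3*valve_cmd - 26.
This gives mix_ratio = 15*valve_cmd + 100.
settling becomes -60*valve_cmd - 402.
Linear in valve_cmd, so extremes are at the endpoints: valve_cmd = -5 gives settling = -102; valve_cmd = 8 gives settling = -882.

-882 to -102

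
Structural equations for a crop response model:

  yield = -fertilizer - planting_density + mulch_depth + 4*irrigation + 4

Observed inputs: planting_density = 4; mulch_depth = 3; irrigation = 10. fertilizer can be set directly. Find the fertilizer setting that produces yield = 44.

fertilizer = -1

Substituting into the yield equation gives yield = -fertilizer + 43.
Solve -fertilizer + 43 = 44: fertilizer = (44 - 43) / -1 = -1.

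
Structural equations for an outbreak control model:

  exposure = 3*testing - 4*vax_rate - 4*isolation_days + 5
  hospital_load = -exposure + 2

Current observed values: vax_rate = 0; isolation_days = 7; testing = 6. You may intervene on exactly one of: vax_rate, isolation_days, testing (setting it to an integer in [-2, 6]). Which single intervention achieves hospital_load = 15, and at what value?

set vax_rate = 2

Intervening on vax_rate: with other inputs at their observed values, hospital_load = 4*vax_rate + 7. Solving for 15 gives vax_rate = 2, within [-2, 6].
Intervening on isolation_days: hospital_load = 4*isolation_days - 21. Reaching 15 requires isolation_days = 9, outside [-2, 6].
Intervening on testing: hospital_load = -3*testing + 25. Reaching 15 requires testing = 10/3, not an integer.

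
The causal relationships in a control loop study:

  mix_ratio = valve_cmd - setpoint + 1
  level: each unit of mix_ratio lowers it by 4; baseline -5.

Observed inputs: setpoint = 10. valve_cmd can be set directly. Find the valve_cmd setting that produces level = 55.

valve_cmd = -6

Substituting into the mix_ratio equation gives mix_ratio = valve_cmd - 9.
Substituting into the level equation gives level = -4*valve_cmd + 31.
Solve -4*valve_cmd + 31 = 55: valve_cmd = (55 - 31) / -4 = -6.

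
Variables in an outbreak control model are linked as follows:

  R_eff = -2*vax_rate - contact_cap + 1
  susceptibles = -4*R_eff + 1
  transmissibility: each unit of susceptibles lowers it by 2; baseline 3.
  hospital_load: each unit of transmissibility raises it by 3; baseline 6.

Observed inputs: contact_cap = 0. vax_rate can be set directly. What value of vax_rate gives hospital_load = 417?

Substituting into the R_eff equation gives R_eff = -2*vax_rate + 1.
So susceptibles = 8*vax_rate - 3.
Substituting into the transmissibility equation gives transmissibility = -16*vax_rate + 9.
Substituting into the hospital_load equation gives hospital_load = -48*vax_rate + 33.
Solve -48*vax_rate + 33 = 417: vax_rate = (417 - 33) / -48 = -8.

vax_rate = -8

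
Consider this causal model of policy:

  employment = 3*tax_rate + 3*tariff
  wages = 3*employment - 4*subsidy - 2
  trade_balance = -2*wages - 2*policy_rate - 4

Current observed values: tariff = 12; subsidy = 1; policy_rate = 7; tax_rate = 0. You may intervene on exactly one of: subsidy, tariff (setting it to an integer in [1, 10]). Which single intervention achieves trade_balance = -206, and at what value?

set subsidy = 3

Intervening on subsidy: with other inputs at their observed values, trade_balance = 8*subsidy - 230. Solving for -206 gives subsidy = 3, within [1, 10].
Intervening on tariff: trade_balance = -18*tariff - 6. Reaching -206 requires tariff = 100/9, not an integer.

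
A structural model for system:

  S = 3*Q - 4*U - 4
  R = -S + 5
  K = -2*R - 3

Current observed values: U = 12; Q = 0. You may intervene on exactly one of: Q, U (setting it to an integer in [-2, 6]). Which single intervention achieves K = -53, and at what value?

Intervening on Q: K = 6*Q - 117. Reaching -53 requires Q = 32/3, not an integer.
Intervening on U: with other inputs at their observed values, K = -8*U - 21. Solving for -53 gives U = 4, within [-2, 6].

set U = 4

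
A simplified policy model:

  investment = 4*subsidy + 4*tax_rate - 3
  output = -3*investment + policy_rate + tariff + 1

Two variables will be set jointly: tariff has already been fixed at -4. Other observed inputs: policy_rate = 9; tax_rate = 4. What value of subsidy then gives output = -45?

With tariff held at -4:
Substituting into the investment equation gives investment = 4*subsidy + 13.
So output = -12*subsidy - 33.
Solve -12*subsidy - 33 = -45: subsidy = (-45 + 33) / -12 = 1.

subsidy = 1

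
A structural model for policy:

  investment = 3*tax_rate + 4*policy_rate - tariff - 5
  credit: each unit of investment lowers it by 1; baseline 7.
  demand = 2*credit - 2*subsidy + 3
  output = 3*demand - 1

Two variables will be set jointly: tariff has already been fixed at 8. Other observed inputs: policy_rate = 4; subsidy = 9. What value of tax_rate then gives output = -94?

tax_rate = 4

With tariff held at 8:
Substituting into the investment equation gives investment = 3*tax_rate + 3.
Substituting into the credit equation gives credit = -3*tax_rate + 4.
This gives demand = -6*tax_rate - 7.
output becomes -18*tax_rate - 22.
Solve -18*tax_rate - 22 = -94: tax_rate = (-94 + 22) / -18 = 4.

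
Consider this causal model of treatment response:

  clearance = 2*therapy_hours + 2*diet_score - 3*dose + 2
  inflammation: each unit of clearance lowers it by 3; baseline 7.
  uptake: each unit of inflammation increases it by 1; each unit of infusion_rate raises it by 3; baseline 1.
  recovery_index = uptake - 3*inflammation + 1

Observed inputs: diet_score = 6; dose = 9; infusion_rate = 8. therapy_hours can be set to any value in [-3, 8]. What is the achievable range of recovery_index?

Substituting into the clearance equation gives clearance = 2*therapy_hours - 13.
So inflammation = -6*therapy_hours + 46.
Substituting into the uptake equation gives uptake = -6*therapy_hours + 71.
So recovery_index = 12*therapy_hours - 66.
Linear in therapy_hours, so extremes are at the endpoints: therapy_hours = -3 gives recovery_index = -102; therapy_hours = 8 gives recovery_index = 30.

-102 to 30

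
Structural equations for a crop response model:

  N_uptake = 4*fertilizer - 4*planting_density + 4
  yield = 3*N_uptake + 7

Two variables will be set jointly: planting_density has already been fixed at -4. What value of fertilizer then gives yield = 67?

fertilizer = 0

With planting_density held at -4:
Substituting into the N_uptake equation gives N_uptake = 4*fertilizer + 20.
yield becomes 12*fertilizer + 67.
Solve 12*fertilizer + 67 = 67: fertilizer = (67 - 67) / 12 = 0.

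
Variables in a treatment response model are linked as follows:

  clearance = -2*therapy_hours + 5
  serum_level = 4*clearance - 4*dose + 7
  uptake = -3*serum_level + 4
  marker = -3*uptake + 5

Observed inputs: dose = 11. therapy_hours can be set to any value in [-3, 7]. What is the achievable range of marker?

-664 to 56

Substituting into the serum_level equation gives serum_level = -8*therapy_hours - 17.
Substituting into the uptake equation gives uptake = 24*therapy_hours + 55.
Substituting into the marker equation gives marker = -72*therapy_hours - 160.
Linear in therapy_hours, so extremes are at the endpoints: therapy_hours = -3 gives marker = 56; therapy_hours = 7 gives marker = -664.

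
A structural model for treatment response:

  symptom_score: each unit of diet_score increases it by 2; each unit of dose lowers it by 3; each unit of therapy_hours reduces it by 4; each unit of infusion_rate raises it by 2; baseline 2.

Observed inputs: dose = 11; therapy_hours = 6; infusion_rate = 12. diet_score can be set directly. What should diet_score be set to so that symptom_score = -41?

Substituting into the symptom_score equation gives symptom_score = 2*diet_score - 31.
Solve 2*diet_score - 31 = -41: diet_score = (-41 + 31) / 2 = -5.

diet_score = -5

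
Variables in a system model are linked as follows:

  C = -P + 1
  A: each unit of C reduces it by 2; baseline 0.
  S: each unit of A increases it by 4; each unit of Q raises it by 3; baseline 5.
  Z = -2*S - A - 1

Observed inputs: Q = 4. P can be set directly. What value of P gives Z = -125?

P = 6

Substituting into the A equation gives A = 2*P - 2.
This gives S = 8*P + 9.
This gives Z = -18*P - 17.
Solve -18*P - 17 = -125: P = (-125 + 17) / -18 = 6.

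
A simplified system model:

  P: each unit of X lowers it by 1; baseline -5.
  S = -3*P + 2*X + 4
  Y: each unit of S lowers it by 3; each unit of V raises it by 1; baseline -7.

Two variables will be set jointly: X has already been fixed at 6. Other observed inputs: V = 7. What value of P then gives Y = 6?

P = 6

With X held at 6:
Intervening on P fixes its value directly, overriding its dependence on X.
Substituting into the S equation gives S = -3*P + 16.
Substituting into the Y equation gives Y = 9*P - 48.
Solve 9*P - 48 = 6: P = (6 + 48) / 9 = 6.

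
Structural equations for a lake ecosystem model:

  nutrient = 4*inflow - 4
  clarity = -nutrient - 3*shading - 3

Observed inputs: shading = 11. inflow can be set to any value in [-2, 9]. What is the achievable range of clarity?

-68 to -24

Substituting into the clarity equation gives clarity = -4*inflow - 32.
Linear in inflow, so extremes are at the endpoints: inflow = -2 gives clarity = -24; inflow = 9 gives clarity = -68.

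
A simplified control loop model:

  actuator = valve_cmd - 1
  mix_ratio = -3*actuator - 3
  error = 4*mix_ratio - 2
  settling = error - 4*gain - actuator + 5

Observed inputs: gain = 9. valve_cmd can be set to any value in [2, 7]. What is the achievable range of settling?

-123 to -58

Substituting into the mix_ratio equation gives mix_ratio = -3*valve_cmd.
Substituting into the error equation gives error = -12*valve_cmd - 2.
Substituting into the settling equation gives settling = -13*valve_cmd - 32.
Linear in valve_cmd, so extremes are at the endpoints: valve_cmd = 2 gives settling = -58; valve_cmd = 7 gives settling = -123.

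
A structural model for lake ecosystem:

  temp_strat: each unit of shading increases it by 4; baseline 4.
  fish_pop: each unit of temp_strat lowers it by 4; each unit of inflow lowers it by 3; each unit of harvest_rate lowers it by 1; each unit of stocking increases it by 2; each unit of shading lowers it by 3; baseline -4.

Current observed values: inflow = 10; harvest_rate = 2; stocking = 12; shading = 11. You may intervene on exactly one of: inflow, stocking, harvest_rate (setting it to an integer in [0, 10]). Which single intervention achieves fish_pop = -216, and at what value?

set inflow = 3

Intervening on inflow: with other inputs at their observed values, fish_pop = -3*inflow - 207. Solving for -216 gives inflow = 3, within [0, 10].
Intervening on stocking: fish_pop = 2*stocking - 261. Reaching -216 requires stocking = 45/2, not an integer.
Intervening on harvest_rate: fish_pop = -harvest_rate - 235. Reaching -216 requires harvest_rate = -19, outside [0, 10].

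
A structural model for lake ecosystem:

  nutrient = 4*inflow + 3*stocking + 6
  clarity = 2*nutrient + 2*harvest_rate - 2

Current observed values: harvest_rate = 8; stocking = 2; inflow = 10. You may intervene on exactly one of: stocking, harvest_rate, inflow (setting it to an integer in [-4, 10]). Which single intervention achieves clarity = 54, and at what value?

set inflow = 2

Intervening on stocking: clarity = 6*stocking + 106. Reaching 54 requires stocking = -26/3, not an integer.
Intervening on harvest_rate: clarity = 2*harvest_rate + 102. Reaching 54 requires harvest_rate = -24, outside [-4, 10].
Intervening on inflow: with other inputs at their observed values, clarity = 8*inflow + 38. Solving for 54 gives inflow = 2, within [-4, 10].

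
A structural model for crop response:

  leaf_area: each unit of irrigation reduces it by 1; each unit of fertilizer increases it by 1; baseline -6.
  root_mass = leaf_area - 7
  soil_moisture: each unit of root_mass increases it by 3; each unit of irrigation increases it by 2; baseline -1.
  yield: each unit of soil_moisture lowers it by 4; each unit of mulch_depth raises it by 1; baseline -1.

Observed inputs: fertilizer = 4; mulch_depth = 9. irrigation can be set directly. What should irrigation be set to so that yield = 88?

Substituting into the leaf_area equation gives leaf_area = -irrigation - 2.
This gives root_mass = -irrigation - 9.
So soil_moisture = -irrigation - 28.
yield becomes 4*irrigation + 120.
Solve 4*irrigation + 120 = 88: irrigation = (88 - 120) / 4 = -8.

irrigation = -8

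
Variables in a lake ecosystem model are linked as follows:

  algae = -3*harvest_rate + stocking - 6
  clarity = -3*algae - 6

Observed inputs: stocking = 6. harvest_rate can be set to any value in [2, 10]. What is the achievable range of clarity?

Substituting into the algae equation gives algae = -3*harvest_rate.
Substituting into the clarity equation gives clarity = 9*harvest_rate - 6.
Linear in harvest_rate, so extremes are at the endpoints: harvest_rate = 2 gives clarity = 12; harvest_rate = 10 gives clarity = 84.

12 to 84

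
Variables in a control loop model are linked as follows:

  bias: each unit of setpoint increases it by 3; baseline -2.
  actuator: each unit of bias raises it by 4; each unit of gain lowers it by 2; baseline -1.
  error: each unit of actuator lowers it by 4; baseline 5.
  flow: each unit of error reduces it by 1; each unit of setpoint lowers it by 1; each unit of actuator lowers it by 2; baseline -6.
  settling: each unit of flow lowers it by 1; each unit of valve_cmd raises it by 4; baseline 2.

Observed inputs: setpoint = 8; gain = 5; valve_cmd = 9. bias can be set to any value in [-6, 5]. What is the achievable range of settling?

39 to 127

Intervening on bias fixes its value directly, overriding its dependence on setpoint.
Substituting into the actuator equation gives actuator = 4*bias - 11.
Substituting into the error equation gives error = -16*bias + 49.
Substituting into the flow equation gives flow = 8*bias - 41.
Substituting into the settling equation gives settling = -8*bias + 79.
Linear in bias, so extremes are at the endpoints: bias = -6 gives settling = 127; bias = 5 gives settling = 39.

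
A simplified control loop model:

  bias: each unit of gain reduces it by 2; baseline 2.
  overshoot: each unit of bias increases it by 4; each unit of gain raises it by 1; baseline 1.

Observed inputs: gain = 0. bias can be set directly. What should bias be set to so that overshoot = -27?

Intervening on bias fixes its value directly, overriding its dependence on gain.
Substituting into the overshoot equation gives overshoot = 4*bias + 1.
Solve 4*bias + 1 = -27: bias = (-27 - 1) / 4 = -7.

bias = -7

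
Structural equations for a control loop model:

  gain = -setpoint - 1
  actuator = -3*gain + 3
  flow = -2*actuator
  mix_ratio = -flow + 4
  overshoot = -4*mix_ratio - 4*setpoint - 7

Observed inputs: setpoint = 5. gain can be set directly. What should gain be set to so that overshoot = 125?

Intervening on gain fixes its value directly, overriding its dependence on setpoint.
Substituting into the flow equation gives flow = 6*gain - 6.
This gives mix_ratio = -6*gain + 10.
So overshoot = 24*gain - 67.
Solve 24*gain - 67 = 125: gain = (125 + 67) / 24 = 8.

gain = 8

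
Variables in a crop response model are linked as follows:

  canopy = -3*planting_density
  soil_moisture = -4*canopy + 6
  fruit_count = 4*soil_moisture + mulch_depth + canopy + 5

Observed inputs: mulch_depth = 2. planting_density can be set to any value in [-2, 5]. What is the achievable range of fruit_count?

Substituting into the soil_moisture equation gives soil_moisture = 12*planting_density + 6.
Substituting into the fruit_count equation gives fruit_count = 45*planting_density + 31.
Linear in planting_density, so extremes are at the endpoints: planting_density = -2 gives fruit_count = -59; planting_density = 5 gives fruit_count = 256.

-59 to 256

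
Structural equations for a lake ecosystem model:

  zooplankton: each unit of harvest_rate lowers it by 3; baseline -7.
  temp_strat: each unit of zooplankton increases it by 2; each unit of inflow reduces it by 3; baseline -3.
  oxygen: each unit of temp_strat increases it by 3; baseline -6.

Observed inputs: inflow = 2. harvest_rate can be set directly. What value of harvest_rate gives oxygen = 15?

harvest_rate = -5

Substituting into the temp_strat equation gives temp_strat = -6*harvest_rate - 23.
Substituting into the oxygen equation gives oxygen = -18*harvest_rate - 75.
Solve -18*harvest_rate - 75 = 15: harvest_rate = (15 + 75) / -18 = -5.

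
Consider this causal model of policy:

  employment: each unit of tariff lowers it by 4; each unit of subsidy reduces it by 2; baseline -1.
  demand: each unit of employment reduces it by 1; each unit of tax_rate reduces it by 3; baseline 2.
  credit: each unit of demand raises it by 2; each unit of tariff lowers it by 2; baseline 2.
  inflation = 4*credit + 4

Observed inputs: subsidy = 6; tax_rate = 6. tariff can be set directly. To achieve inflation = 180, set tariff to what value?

tariff = 8

Substituting into the employment equation gives employment = -4*tariff - 13.
This gives demand = 4*tariff - 3.
credit becomes 6*tariff - 4.
Substituting into the inflation equation gives inflation = 24*tariff - 12.
Solve 24*tariff - 12 = 180: tariff = (180 + 12) / 24 = 8.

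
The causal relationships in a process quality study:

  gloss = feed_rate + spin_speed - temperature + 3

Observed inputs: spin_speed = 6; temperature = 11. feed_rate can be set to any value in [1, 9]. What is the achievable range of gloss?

Substituting into the gloss equation gives gloss = feed_rate - 2.
Linear in feed_rate, so extremes are at the endpoints: feed_rate = 1 gives gloss = -1; feed_rate = 9 gives gloss = 7.

-1 to 7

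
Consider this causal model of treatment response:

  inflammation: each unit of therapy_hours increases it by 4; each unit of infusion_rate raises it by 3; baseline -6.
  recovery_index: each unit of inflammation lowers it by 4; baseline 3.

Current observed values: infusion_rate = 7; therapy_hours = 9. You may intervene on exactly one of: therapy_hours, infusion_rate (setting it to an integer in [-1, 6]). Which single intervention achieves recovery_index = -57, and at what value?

set therapy_hours = 0

Intervening on therapy_hours: with other inputs at their observed values, recovery_index = -16*therapy_hours - 57. Solving for -57 gives therapy_hours = 0, within [-1, 6].
Intervening on infusion_rate: recovery_index = -12*infusion_rate - 117. Reaching -57 requires infusion_rate = -5, outside [-1, 6].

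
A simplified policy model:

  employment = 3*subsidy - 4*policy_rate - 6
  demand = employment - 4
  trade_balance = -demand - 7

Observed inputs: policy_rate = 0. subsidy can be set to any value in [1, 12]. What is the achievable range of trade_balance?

-33 to 0

Substituting into the employment equation gives employment = 3*subsidy - 6.
Substituting into the demand equation gives demand = 3*subsidy - 10.
trade_balance becomes -3*subsidy + 3.
Linear in subsidy, so extremes are at the endpoints: subsidy = 1 gives trade_balance = 0; subsidy = 12 gives trade_balance = -33.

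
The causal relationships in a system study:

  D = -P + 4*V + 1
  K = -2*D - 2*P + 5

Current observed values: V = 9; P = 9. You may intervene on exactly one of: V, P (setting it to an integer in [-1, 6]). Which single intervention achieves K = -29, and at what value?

set V = 4

Intervening on V: with other inputs at their observed values, K = -8*V + 3. Solving for -29 gives V = 4, within [-1, 6].
Intervening on P: the paths from P to K cancel (net effect zero), leaving K = -69; -29 is unreachable this way.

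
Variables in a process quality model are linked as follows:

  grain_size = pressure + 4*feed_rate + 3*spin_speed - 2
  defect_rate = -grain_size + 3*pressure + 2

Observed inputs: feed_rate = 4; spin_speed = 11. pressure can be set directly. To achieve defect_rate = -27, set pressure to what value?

Substituting into the grain_size equation gives grain_size = pressure + 47.
Substituting into the defect_rate equation gives defect_rate = 2*pressure - 45.
Solve 2*pressure - 45 = -27: pressure = (-27 + 45) / 2 = 9.

pressure = 9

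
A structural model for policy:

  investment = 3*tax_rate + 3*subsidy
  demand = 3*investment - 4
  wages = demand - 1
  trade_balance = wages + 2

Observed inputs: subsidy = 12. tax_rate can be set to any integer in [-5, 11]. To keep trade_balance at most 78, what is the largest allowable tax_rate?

Substituting into the investment equation gives investment = 3*tax_rate + 36.
Substituting into the demand equation gives demand = 9*tax_rate + 104.
Substituting into the wages equation gives wages = 9*tax_rate + 103.
Substituting into the trade_balance equation gives trade_balance = 9*tax_rate + 105.
Require 9*tax_rate + 105 ≤ 78, so tax_rate ≤ -3.
The largest integer in [-5, 11] satisfying this is -3.

tax_rate = -3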